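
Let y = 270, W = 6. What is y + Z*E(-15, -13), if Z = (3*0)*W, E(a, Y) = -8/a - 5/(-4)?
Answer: 270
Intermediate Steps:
E(a, Y) = 5/4 - 8/a (E(a, Y) = -8/a - 5*(-1/4) = -8/a + 5/4 = 5/4 - 8/a)
Z = 0 (Z = (3*0)*6 = 0*6 = 0)
y + Z*E(-15, -13) = 270 + 0*(5/4 - 8/(-15)) = 270 + 0*(5/4 - 8*(-1/15)) = 270 + 0*(5/4 + 8/15) = 270 + 0*(107/60) = 270 + 0 = 270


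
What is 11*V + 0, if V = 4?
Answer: 44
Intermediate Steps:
11*V + 0 = 11*4 + 0 = 44 + 0 = 44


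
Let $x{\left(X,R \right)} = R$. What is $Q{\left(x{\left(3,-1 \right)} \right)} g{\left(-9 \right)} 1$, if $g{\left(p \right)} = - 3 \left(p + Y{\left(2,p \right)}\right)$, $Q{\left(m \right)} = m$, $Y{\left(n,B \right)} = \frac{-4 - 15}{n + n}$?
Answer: $- \frac{165}{4} \approx -41.25$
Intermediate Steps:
$Y{\left(n,B \right)} = - \frac{19}{2 n}$ ($Y{\left(n,B \right)} = \frac{-4 - 15}{2 n} = - 19 \frac{1}{2 n} = - \frac{19}{2 n}$)
$g{\left(p \right)} = \frac{57}{4} - 3 p$ ($g{\left(p \right)} = - 3 \left(p - \frac{19}{2 \cdot 2}\right) = - 3 \left(p - \frac{19}{4}\right) = - 3 \left(- \frac{19}{4} + p\right) = \frac{57}{4} - 3 p$)
$Q{\left(x{\left(3,-1 \right)} \right)} g{\left(-9 \right)} 1 = - (\frac{57}{4} - -27) 1 = - (\frac{57}{4} + 27) 1 = \left(-1\right) \frac{165}{4} \cdot 1 = \left(- \frac{165}{4}\right) 1 = - \frac{165}{4}$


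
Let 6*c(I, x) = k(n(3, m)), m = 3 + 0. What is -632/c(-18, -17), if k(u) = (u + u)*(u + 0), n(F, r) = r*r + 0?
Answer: -632/27 ≈ -23.407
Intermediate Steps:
m = 3
n(F, r) = r² (n(F, r) = r² + 0 = r²)
k(u) = 2*u² (k(u) = (2*u)*u = 2*u²)
c(I, x) = 27 (c(I, x) = (2*(3²)²)/6 = (2*9²)/6 = (2*81)/6 = (⅙)*162 = 27)
-632/c(-18, -17) = -632/27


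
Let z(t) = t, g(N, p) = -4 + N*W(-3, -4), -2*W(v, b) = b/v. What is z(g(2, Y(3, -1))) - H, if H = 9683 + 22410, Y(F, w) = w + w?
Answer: -96295/3 ≈ -32098.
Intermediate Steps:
W(v, b) = -b/(2*v)
Y(F, w) = 2*w
g(N, p) = -4 - 2*N/3 (g(N, p) = -4 + N*(-½*(-4)/(-3)) = -4 + N*(-½*(-4)*(-⅓)) = -4 + N*(-⅔) = -4 - 2*N/3)
H = 32093
z(g(2, Y(3, -1))) - H = (-4 - ⅔*2) - 1*32093 = (-4 - 4/3) - 32093 = -16/3 - 32093 = -96295/3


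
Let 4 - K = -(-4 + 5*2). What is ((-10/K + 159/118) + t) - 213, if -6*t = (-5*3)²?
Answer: -14759/59 ≈ -250.15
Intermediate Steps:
t = -75/2 (t = -(-5*3)²/6 = -⅙*(-15)² = -⅙*225 = -75/2 ≈ -37.500)
K = 10 (K = 4 - (-1)*(-4 + 5*2) = 4 - (-1)*(-4 + 10) = 4 - (-1)*6 = 4 - 1*(-6) = 4 + 6 = 10)
((-10/K + 159/118) + t) - 213 = ((-10/10 + 159/118) - 75/2) - 213 = ((-10*⅒ + 159*(1/118)) - 75/2) - 213 = ((-1 + 159/118) - 75/2) - 213 = (41/118 - 75/2) - 213 = -2192/59 - 213 = -14759/59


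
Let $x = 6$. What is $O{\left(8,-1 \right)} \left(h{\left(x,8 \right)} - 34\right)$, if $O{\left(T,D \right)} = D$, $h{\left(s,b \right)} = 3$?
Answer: $31$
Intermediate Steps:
$O{\left(8,-1 \right)} \left(h{\left(x,8 \right)} - 34\right) = - (3 - 34) = \left(-1\right) \left(-31\right) = 31$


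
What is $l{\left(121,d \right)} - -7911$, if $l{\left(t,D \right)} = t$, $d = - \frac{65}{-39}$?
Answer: $8032$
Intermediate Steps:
$d = \frac{5}{3}$ ($d = \left(-65\right) \left(- \frac{1}{39}\right) = \frac{5}{3} \approx 1.6667$)
$l{\left(121,d \right)} - -7911 = 121 - -7911 = 121 + 7911 = 8032$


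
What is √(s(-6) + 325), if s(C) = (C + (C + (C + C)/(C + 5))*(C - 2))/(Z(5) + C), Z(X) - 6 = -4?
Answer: √1354/2 ≈ 18.398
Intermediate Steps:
Z(X) = 2 (Z(X) = 6 - 4 = 2)
s(C) = (C + (-2 + C)*(C + 2*C/(5 + C)))/(2 + C) (s(C) = (C + (C + (C + C)/(C + 5))*(C - 2))/(2 + C) = (C + (C + (2*C)/(5 + C))*(-2 + C))/(2 + C) = (C + (C + 2*C/(5 + C))*(-2 + C))/(2 + C) = (C + (-2 + C)*(C + 2*C/(5 + C)))/(2 + C))
√(s(-6) + 325) = √(-6*(-9 + (-6)² + 6*(-6))/(10 + (-6)² + 7*(-6)) + 325) = √(-6*(-9 + 36 - 36)/(10 + 36 - 42) + 325) = √(-6*(-9)/4 + 325) = √(-6*¼*(-9) + 325) = √(27/2 + 325) = √(677/2) = √1354/2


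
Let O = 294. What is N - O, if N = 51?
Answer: -243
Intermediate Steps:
N - O = 51 - 1*294 = 51 - 294 = -243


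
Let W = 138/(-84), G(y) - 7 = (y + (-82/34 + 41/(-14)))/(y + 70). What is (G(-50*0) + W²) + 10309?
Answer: 12279161/1190 ≈ 10319.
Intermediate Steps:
G(y) = 7 + (-1271/238 + y)/(70 + y) (G(y) = 7 + (y + (-82/34 + 41/(-14)))/(y + 70) = 7 + (y + (-82*1/34 + 41*(-1/14)))/(70 + y) = 7 + (y + (-41/17 - 41/14))/(70 + y) = 7 + (y - 1271/238)/(70 + y) = 7 + (-1271/238 + y)/(70 + y))
W = -23/14 (W = 138*(-1/84) = -23/14 ≈ -1.6429)
(G(-50*0) + W²) + 10309 = ((115349 + 1904*(-50*0))/(238*(70 - 50*0)) + (-23/14)²) + 10309 = ((115349 + 1904*0)/(238*(70 + 0)) + 529/196) + 10309 = ((1/238)*(115349 + 0)/70 + 529/196) + 10309 = ((1/238)*(1/70)*115349 + 529/196) + 10309 = (115349/16660 + 529/196) + 10309 = 11451/1190 + 10309 = 12279161/1190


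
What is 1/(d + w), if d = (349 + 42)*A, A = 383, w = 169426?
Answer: 1/319179 ≈ 3.1330e-6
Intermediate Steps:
d = 149753 (d = (349 + 42)*383 = 391*383 = 149753)
1/(d + w) = 1/(149753 + 169426) = 1/319179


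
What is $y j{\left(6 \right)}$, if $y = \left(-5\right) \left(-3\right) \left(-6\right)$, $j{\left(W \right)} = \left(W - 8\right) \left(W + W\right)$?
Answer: $2160$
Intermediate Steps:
$j{\left(W \right)} = 2 W \left(-8 + W\right)$ ($j{\left(W \right)} = \left(-8 + W\right) 2 W = 2 W \left(-8 + W\right)$)
$y = -90$ ($y = 15 \left(-6\right) = -90$)
$y j{\left(6 \right)} = - 90 \cdot 2 \cdot 6 \left(-8 + 6\right) = - 90 \cdot 2 \cdot 6 \left(-2\right) = \left(-90\right) \left(-24\right) = 2160$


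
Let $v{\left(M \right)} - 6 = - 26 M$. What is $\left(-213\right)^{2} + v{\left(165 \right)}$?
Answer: $41085$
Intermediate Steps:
$v{\left(M \right)} = 6 - 26 M$
$\left(-213\right)^{2} + v{\left(165 \right)} = \left(-213\right)^{2} + \left(6 - 4290\right) = 45369 + \left(6 - 4290\right) = 45369 - 4284 = 41085$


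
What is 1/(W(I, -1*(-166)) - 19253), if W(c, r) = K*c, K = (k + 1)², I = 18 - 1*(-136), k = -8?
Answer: -1/11707 ≈ -8.5419e-5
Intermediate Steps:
I = 154 (I = 18 + 136 = 154)
K = 49 (K = (-8 + 1)² = (-7)² = 49)
W(c, r) = 49*c
1/(W(I, -1*(-166)) - 19253) = 1/(49*154 - 19253) = 1/(7546 - 19253) = 1/(-11707) = -1/11707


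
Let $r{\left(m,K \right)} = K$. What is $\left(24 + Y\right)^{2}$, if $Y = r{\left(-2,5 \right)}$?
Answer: $841$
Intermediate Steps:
$Y = 5$
$\left(24 + Y\right)^{2} = \left(24 + 5\right)^{2} = 29^{2} = 841$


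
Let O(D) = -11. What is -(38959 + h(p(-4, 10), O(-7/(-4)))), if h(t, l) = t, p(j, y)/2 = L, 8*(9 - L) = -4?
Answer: -38978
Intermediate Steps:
L = 19/2 (L = 9 - 1/8*(-4) = 9 + 1/2 = 19/2 ≈ 9.5000)
p(j, y) = 19 (p(j, y) = 2*(19/2) = 19)
-(38959 + h(p(-4, 10), O(-7/(-4)))) = -(38959 + 19) = -1*38978 = -38978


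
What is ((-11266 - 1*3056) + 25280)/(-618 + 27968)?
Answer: 5479/13675 ≈ 0.40066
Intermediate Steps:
((-11266 - 1*3056) + 25280)/(-618 + 27968) = ((-11266 - 3056) + 25280)/27350 = (-14322 + 25280)*(1/27350) = 10958*(1/27350) = 5479/13675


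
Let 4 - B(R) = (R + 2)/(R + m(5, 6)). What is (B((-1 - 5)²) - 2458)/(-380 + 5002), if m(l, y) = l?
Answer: -50326/94751 ≈ -0.53114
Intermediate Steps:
B(R) = 4 - (2 + R)/(5 + R) (B(R) = 4 - (R + 2)/(R + 5) = 4 - (2 + R)/(5 + R))
(B((-1 - 5)²) - 2458)/(-380 + 5002) = (3*(6 + (-1 - 5)²)/(5 + (-1 - 5)²) - 2458)/(-380 + 5002) = (3*(6 + (-6)²)/(5 + (-6)²) - 2458)/4622 = (3*(6 + 36)/(5 + 36) - 2458)*(1/4622) = (3*42/41 - 2458)*(1/4622) = (3*(1/41)*42 - 2458)*(1/4622) = (126/41 - 2458)*(1/4622) = -100652/41*1/4622 = -50326/94751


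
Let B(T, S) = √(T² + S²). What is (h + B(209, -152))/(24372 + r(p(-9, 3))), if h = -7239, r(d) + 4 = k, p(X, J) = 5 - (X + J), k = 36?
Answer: -7239/24404 + 19*√185/24404 ≈ -0.28604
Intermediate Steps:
p(X, J) = 5 - J - X (p(X, J) = 5 - (J + X) = 5 + (-J - X) = 5 - J - X)
B(T, S) = √(S² + T²)
r(d) = 32 (r(d) = -4 + 36 = 32)
(h + B(209, -152))/(24372 + r(p(-9, 3))) = (-7239 + √((-152)² + 209²))/(24372 + 32) = (-7239 + √(23104 + 43681))/24404 = (-7239 + √66785)*(1/24404) = (-7239 + 19*√185)*(1/24404) = -7239/24404 + 19*√185/24404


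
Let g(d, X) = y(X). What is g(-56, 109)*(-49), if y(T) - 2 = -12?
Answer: 490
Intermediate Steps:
y(T) = -10 (y(T) = 2 - 12 = -10)
g(d, X) = -10
g(-56, 109)*(-49) = -10*(-49) = 490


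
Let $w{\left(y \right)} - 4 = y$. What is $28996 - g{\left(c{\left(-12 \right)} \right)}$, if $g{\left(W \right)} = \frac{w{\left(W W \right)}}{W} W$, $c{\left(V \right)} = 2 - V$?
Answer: $28796$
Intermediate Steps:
$w{\left(y \right)} = 4 + y$
$g{\left(W \right)} = 4 + W^{2}$ ($g{\left(W \right)} = \frac{4 + W W}{W} W = \frac{4 + W^{2}}{W} W = 4 + W^{2}$)
$28996 - g{\left(c{\left(-12 \right)} \right)} = 28996 - \left(4 + \left(2 - -12\right)^{2}\right) = 28996 - \left(4 + \left(2 + 12\right)^{2}\right) = 28996 - \left(4 + 14^{2}\right) = 28996 - \left(4 + 196\right) = 28996 - 200 = 28796$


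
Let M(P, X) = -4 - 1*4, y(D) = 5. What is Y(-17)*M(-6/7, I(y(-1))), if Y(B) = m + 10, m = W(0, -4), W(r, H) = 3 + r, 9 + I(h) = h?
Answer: -104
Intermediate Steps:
I(h) = -9 + h
M(P, X) = -8 (M(P, X) = -4 - 4 = -8)
m = 3 (m = 3 + 0 = 3)
Y(B) = 13 (Y(B) = 3 + 10 = 13)
Y(-17)*M(-6/7, I(y(-1))) = 13*(-8) = -104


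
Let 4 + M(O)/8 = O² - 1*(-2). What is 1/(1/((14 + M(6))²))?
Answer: 81796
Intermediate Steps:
M(O) = -16 + 8*O² (M(O) = -32 + 8*(O² - 1*(-2)) = -32 + 8*(O² + 2) = -32 + 8*(2 + O²) = -32 + (16 + 8*O²) = -16 + 8*O²)
1/(1/((14 + M(6))²)) = 1/(1/((14 + (-16 + 8*6²))²)) = 1/(1/((14 + (-16 + 8*36))²)) = 1/(1/((14 + (-16 + 288))²)) = 1/(1/((14 + 272)²)) = 1/(1/(286²)) = 1/(1/81796) = 81796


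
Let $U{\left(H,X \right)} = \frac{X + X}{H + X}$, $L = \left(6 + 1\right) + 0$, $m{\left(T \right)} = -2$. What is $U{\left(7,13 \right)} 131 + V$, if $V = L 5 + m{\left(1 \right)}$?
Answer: $\frac{2033}{10} \approx 203.3$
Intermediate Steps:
$L = 7$ ($L = 7 + 0 = 7$)
$U{\left(H,X \right)} = \frac{2 X}{H + X}$
$V = 33$ ($V = 7 \cdot 5 - 2 = 35 - 2 = 33$)
$U{\left(7,13 \right)} 131 + V = 2 \cdot 13 \frac{1}{7 + 13} \cdot 131 + 33 = 2 \cdot 13 \cdot \frac{1}{20} \cdot 131 + 33 = \frac{13}{10} \cdot 131 + 33 = \frac{1703}{10} + 33 = \frac{2033}{10}$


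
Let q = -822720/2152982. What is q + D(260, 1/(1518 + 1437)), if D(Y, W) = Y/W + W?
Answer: 2443984829819191/3181030905 ≈ 7.6830e+5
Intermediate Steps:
D(Y, W) = W + Y/W
q = -411360/1076491 (q = -822720*1/2152982 = -411360/1076491 ≈ -0.38213)
q + D(260, 1/(1518 + 1437)) = -411360/1076491 + (1/(1518 + 1437) + 260/(1/(1518 + 1437))) = -411360/1076491 + (1/2955 + 260/(1/2955)) = -411360/1076491 + (1/2955 + 260*2955) = -411360/1076491 + (1/2955 + 768300) = -411360/1076491 + 2270326501/2955 = 2443984829819191/3181030905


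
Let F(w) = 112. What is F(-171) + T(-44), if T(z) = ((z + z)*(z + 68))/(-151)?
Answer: 19024/151 ≈ 125.99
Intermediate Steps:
T(z) = -2*z*(68 + z)/151 (T(z) = ((2*z)*(68 + z))*(-1/151) = (2*z*(68 + z))*(-1/151) = -2*z*(68 + z)/151)
F(-171) + T(-44) = 112 - 2/151*(-44)*(68 - 44) = 112 - 2/151*(-44)*24 = 112 + 2112/151 = 19024/151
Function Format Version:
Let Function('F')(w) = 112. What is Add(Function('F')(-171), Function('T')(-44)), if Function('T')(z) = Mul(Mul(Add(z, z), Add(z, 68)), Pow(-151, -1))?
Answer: Rational(19024, 151) ≈ 125.99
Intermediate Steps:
Function('T')(z) = Mul(Rational(-2, 151), z, Add(68, z)) (Function('T')(z) = Mul(Mul(Mul(2, z), Add(68, z)), Rational(-1, 151)) = Mul(Mul(2, z, Add(68, z)), Rational(-1, 151)) = Mul(Rational(-2, 151), z, Add(68, z)))
Add(Function('F')(-171), Function('T')(-44)) = Add(112, Mul(Rational(-2, 151), -44, Add(68, -44))) = Add(112, Mul(Rational(-2, 151), -44, 24)) = Add(112, Rational(2112, 151)) = Rational(19024, 151)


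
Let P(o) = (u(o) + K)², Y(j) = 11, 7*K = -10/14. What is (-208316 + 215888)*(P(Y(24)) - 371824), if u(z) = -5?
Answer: -6759425388528/2401 ≈ -2.8153e+9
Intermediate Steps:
K = -5/49 (K = (-10/14)/7 = (-10*1/14)/7 = (⅐)*(-5/7) = -5/49 ≈ -0.10204)
P(o) = 62500/2401 (P(o) = (-5 - 5/49)² = (-250/49)² = 62500/2401)
(-208316 + 215888)*(P(Y(24)) - 371824) = (-208316 + 215888)*(62500/2401 - 371824) = 7572*(-892686924/2401) = -6759425388528/2401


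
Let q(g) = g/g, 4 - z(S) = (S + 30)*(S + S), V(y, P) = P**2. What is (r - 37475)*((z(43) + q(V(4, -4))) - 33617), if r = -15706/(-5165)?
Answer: 1544083413282/1033 ≈ 1.4948e+9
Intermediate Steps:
z(S) = 4 - 2*S*(30 + S) (z(S) = 4 - (S + 30)*(S + S) = 4 - (30 + S)*2*S = 4 - 2*S*(30 + S))
q(g) = 1
r = 15706/5165 (r = -15706*(-1/5165) = 15706/5165 ≈ 3.0409)
(r - 37475)*((z(43) + q(V(4, -4))) - 33617) = (15706/5165 - 37475)*(((4 - 60*43 - 2*43**2) + 1) - 33617) = -193542669*(((4 - 2580 - 2*1849) + 1) - 33617)/5165 = -193542669*(((4 - 2580 - 3698) + 1) - 33617)/5165 = -193542669*((-6274 + 1) - 33617)/5165 = -193542669*(-6273 - 33617)/5165 = -193542669/5165*(-39890) = 1544083413282/1033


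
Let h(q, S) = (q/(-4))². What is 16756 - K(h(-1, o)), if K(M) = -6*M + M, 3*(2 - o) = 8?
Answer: 268101/16 ≈ 16756.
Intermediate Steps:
o = -⅔ (o = 2 - ⅓*8 = 2 - 8/3 = -⅔ ≈ -0.66667)
h(q, S) = q²/16 (h(q, S) = (q*(-¼))² = (-q/4)² = q²/16)
K(M) = -5*M
16756 - K(h(-1, o)) = 16756 - (-5)*(1/16)*(-1)² = 16756 - (-5)*(1/16)*1 = 16756 - (-5)/16 = 16756 - 1*(-5/16) = 16756 + 5/16 = 268101/16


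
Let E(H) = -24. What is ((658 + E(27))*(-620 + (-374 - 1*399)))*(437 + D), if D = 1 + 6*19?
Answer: -487505424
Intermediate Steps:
D = 115 (D = 1 + 114 = 115)
((658 + E(27))*(-620 + (-374 - 1*399)))*(437 + D) = ((658 - 24)*(-620 + (-374 - 1*399)))*(437 + 115) = (634*(-620 + (-374 - 399)))*552 = (634*(-620 - 773))*552 = (634*(-1393))*552 = -883162*552 = -487505424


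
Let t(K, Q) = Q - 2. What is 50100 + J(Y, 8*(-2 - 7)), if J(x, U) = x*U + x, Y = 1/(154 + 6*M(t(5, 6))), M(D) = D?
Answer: 8917729/178 ≈ 50100.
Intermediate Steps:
t(K, Q) = -2 + Q
Y = 1/178 (Y = 1/(154 + 6*(-2 + 6)) = 1/(154 + 6*4) = 1/(154 + 24) = 1/178 ≈ 0.0056180)
J(x, U) = x + U*x (J(x, U) = U*x + x = x + U*x)
50100 + J(Y, 8*(-2 - 7)) = 50100 + (1 + 8*(-2 - 7))/178 = 50100 + (1 + 8*(-9))/178 = 50100 + (1 - 72)/178 = 50100 + (1/178)*(-71) = 50100 - 71/178 = 8917729/178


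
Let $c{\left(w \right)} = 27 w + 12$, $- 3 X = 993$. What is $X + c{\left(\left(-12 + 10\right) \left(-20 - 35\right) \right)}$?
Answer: $2651$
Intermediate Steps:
$X = -331$ ($X = \left(- \frac{1}{3}\right) 993 = -331$)
$c{\left(w \right)} = 12 + 27 w$
$X + c{\left(\left(-12 + 10\right) \left(-20 - 35\right) \right)} = -331 + \left(12 + 27 \left(-12 + 10\right) \left(-20 - 35\right)\right) = -331 + \left(12 + 27 \left(\left(-2\right) \left(-55\right)\right)\right) = -331 + \left(12 + 27 \cdot 110\right) = -331 + \left(12 + 2970\right) = -331 + 2982 = 2651$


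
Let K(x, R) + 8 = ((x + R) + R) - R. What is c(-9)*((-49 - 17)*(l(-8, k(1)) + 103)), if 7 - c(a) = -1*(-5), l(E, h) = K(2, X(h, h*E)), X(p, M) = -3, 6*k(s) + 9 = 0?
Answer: -12408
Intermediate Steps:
k(s) = -3/2 (k(s) = -3/2 + (⅙)*0 = -3/2 + 0 = -3/2)
K(x, R) = -8 + R + x (K(x, R) = -8 + (((x + R) + R) - R) = -8 + (((R + x) + R) - R) = -8 + ((x + 2*R) - R) = -8 + (R + x) = -8 + R + x)
l(E, h) = -9 (l(E, h) = -8 - 3 + 2 = -9)
c(a) = 2 (c(a) = 7 - (-1)*(-5) = 7 - 1*5 = 7 - 5 = 2)
c(-9)*((-49 - 17)*(l(-8, k(1)) + 103)) = 2*((-49 - 17)*(-9 + 103)) = 2*(-66*94) = 2*(-6204) = -12408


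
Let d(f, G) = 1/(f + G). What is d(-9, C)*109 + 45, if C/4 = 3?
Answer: 244/3 ≈ 81.333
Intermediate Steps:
C = 12 (C = 4*3 = 12)
d(f, G) = 1/(G + f)
d(-9, C)*109 + 45 = 109/(12 - 9) + 45 = 109/3 + 45 = 244/3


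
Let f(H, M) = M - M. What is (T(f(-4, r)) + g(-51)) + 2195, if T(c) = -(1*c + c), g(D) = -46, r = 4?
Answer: 2149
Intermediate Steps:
f(H, M) = 0
T(c) = -2*c (T(c) = -(c + c) = -2*c)
(T(f(-4, r)) + g(-51)) + 2195 = (-2*0 - 46) + 2195 = (0 - 46) + 2195 = -46 + 2195 = 2149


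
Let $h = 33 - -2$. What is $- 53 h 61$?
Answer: $-113155$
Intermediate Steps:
$h = 35$ ($h = 33 + 2 = 35$)
$- 53 h 61 = \left(-53\right) 35 \cdot 61 = \left(-1855\right) 61 = -113155$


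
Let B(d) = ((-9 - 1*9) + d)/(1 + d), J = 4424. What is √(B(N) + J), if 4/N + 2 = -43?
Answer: √7403370/41 ≈ 66.364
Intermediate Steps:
N = -4/45 (N = 4/(-2 - 43) = 4/(-45) = 4*(-1/45) = -4/45 ≈ -0.088889)
B(d) = (-18 + d)/(1 + d) (B(d) = ((-9 - 9) + d)/(1 + d) = (-18 + d)/(1 + d))
√(B(N) + J) = √((-18 - 4/45)/(1 - 4/45) + 4424) = √(-814/45/(41/45) + 4424) = √((45/41)*(-814/45) + 4424) = √(-814/41 + 4424) = √(180570/41) = √7403370/41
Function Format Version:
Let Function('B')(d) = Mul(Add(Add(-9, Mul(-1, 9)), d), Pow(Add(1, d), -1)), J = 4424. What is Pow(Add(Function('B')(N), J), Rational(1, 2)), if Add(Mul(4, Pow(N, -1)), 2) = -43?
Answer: Mul(Rational(1, 41), Pow(7403370, Rational(1, 2))) ≈ 66.364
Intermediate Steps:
N = Rational(-4, 45) (N = Mul(4, Pow(Add(-2, -43), -1)) = Mul(4, Pow(-45, -1)) = Mul(4, Rational(-1, 45)) = Rational(-4, 45) ≈ -0.088889)
Function('B')(d) = Mul(Pow(Add(1, d), -1), Add(-18, d)) (Function('B')(d) = Mul(Add(Add(-9, -9), d), Pow(Add(1, d), -1)) = Mul(Add(-18, d), Pow(Add(1, d), -1)) = Mul(Pow(Add(1, d), -1), Add(-18, d)))
Pow(Add(Function('B')(N), J), Rational(1, 2)) = Pow(Add(Mul(Pow(Add(1, Rational(-4, 45)), -1), Add(-18, Rational(-4, 45))), 4424), Rational(1, 2)) = Pow(Add(Mul(Pow(Rational(41, 45), -1), Rational(-814, 45)), 4424), Rational(1, 2)) = Pow(Add(Mul(Rational(45, 41), Rational(-814, 45)), 4424), Rational(1, 2)) = Pow(Add(Rational(-814, 41), 4424), Rational(1, 2)) = Pow(Rational(180570, 41), Rational(1, 2)) = Mul(Rational(1, 41), Pow(7403370, Rational(1, 2)))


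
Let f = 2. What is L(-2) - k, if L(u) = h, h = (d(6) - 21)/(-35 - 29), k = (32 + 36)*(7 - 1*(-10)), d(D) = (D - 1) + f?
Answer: -36985/32 ≈ -1155.8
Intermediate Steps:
d(D) = 1 + D (d(D) = (D - 1) + 2 = (-1 + D) + 2 = 1 + D)
k = 1156 (k = 68*(7 + 10) = 68*17 = 1156)
h = 7/32 (h = ((1 + 6) - 21)/(-35 - 29) = (7 - 21)/(-64) = -14*(-1/64) = 7/32 ≈ 0.21875)
L(u) = 7/32
L(-2) - k = 7/32 - 1*1156 = 7/32 - 1156 = -36985/32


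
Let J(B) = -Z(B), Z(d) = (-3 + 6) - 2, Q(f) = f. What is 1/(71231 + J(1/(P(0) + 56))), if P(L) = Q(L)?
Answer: 1/71230 ≈ 1.4039e-5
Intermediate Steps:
P(L) = L
Z(d) = 1 (Z(d) = 3 - 2 = 1)
J(B) = -1 (J(B) = -1*1 = -1)
1/(71231 + J(1/(P(0) + 56))) = 1/(71231 - 1) = 1/71230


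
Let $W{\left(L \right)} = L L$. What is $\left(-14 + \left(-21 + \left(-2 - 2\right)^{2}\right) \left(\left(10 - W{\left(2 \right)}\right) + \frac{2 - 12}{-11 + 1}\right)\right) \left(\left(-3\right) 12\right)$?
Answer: $1764$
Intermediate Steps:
$W{\left(L \right)} = L^{2}$
$\left(-14 + \left(-21 + \left(-2 - 2\right)^{2}\right) \left(\left(10 - W{\left(2 \right)}\right) + \frac{2 - 12}{-11 + 1}\right)\right) \left(\left(-3\right) 12\right) = \left(-14 + \left(-21 + \left(-2 - 2\right)^{2}\right) \left(\left(10 - 2^{2}\right) + \frac{2 - 12}{-11 + 1}\right)\right) \left(\left(-3\right) 12\right) = \left(-14 + \left(-21 + \left(-4\right)^{2}\right) \left(\left(10 - 4\right) - \frac{10}{-10}\right)\right) \left(-36\right) = \left(-14 + \left(-21 + 16\right) \left(\left(10 - 4\right) - -1\right)\right) \left(-36\right) = \left(-14 - 5 \left(6 + 1\right)\right) \left(-36\right) = \left(-14 - 35\right) \left(-36\right) = \left(-49\right) \left(-36\right) = 1764$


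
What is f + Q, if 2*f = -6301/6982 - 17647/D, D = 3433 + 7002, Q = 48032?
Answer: 6998762216591/145714340 ≈ 48031.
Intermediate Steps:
D = 10435
f = -188962289/145714340 (f = (-6301/6982 - 17647/10435)/2 = (½)*(-188962289/72857170) = -188962289/145714340 ≈ -1.2968)
f + Q = -188962289/145714340 + 48032 = 6998762216591/145714340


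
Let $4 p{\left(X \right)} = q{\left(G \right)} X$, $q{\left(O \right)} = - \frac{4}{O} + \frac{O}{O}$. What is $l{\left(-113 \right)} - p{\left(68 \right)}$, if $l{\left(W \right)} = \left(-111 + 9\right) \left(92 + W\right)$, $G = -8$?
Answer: $\frac{4233}{2} \approx 2116.5$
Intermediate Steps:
$q{\left(O \right)} = 1 - \frac{4}{O}$ ($q{\left(O \right)} = - \frac{4}{O} + 1 = 1 - \frac{4}{O}$)
$p{\left(X \right)} = \frac{3 X}{8}$ ($p{\left(X \right)} = \frac{\frac{-4 - 8}{-8} X}{4} = \frac{\left(- \frac{1}{8}\right) \left(-12\right) X}{4} = \frac{\frac{3}{2} X}{4} = \frac{3 X}{8}$)
$l{\left(W \right)} = -9384 - 102 W$ ($l{\left(W \right)} = - 102 \left(92 + W\right) = -9384 - 102 W$)
$l{\left(-113 \right)} - p{\left(68 \right)} = \left(-9384 - -11526\right) - \frac{3}{8} \cdot 68 = \left(-9384 + 11526\right) - \frac{51}{2} = 2142 - \frac{51}{2} = \frac{4233}{2}$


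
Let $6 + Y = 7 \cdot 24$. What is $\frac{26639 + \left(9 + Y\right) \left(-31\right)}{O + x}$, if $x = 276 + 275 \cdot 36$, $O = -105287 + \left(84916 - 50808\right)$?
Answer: $- \frac{21338}{61003} \approx -0.34979$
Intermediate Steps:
$Y = 162$ ($Y = -6 + 7 \cdot 24 = -6 + 168 = 162$)
$O = -71179$ ($O = -105287 + 34108 = -71179$)
$x = 10176$ ($x = 276 + 9900 = 10176$)
$\frac{26639 + \left(9 + Y\right) \left(-31\right)}{O + x} = \frac{26639 + \left(9 + 162\right) \left(-31\right)}{-71179 + 10176} = \frac{26639 + 171 \left(-31\right)}{-61003} = \left(26639 - 5301\right) \left(- \frac{1}{61003}\right) = 21338 \left(- \frac{1}{61003}\right) = - \frac{21338}{61003}$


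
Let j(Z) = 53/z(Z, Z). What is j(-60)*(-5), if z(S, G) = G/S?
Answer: -265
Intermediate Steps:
j(Z) = 53 (j(Z) = 53/((Z/Z)) = 53/1 = 53*1 = 53)
j(-60)*(-5) = 53*(-5) = -265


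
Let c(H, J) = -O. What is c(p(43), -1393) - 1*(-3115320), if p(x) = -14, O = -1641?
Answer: 3116961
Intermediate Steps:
c(H, J) = 1641 (c(H, J) = -1*(-1641) = 1641)
c(p(43), -1393) - 1*(-3115320) = 1641 - 1*(-3115320) = 1641 + 3115320 = 3116961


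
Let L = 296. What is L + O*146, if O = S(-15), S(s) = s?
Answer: -1894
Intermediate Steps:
O = -15
L + O*146 = 296 - 15*146 = 296 - 2190 = -1894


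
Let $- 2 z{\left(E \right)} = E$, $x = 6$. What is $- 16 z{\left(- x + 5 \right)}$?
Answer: $-8$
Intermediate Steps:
$z{\left(E \right)} = - \frac{E}{2}$
$- 16 z{\left(- x + 5 \right)} = - 16 \left(- \frac{\left(-1\right) 6 + 5}{2}\right) = - 16 \left(- \frac{-6 + 5}{2}\right) = - 16 \left(\left(- \frac{1}{2}\right) \left(-1\right)\right) = \left(-16\right) \frac{1}{2} = -8$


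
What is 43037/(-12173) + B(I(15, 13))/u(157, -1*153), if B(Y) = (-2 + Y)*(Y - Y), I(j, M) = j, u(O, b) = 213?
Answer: -43037/12173 ≈ -3.5354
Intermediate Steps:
B(Y) = 0 (B(Y) = (-2 + Y)*0 = 0)
43037/(-12173) + B(I(15, 13))/u(157, -1*153) = 43037/(-12173) + 0/213 = 43037*(-1/12173) + 0*(1/213) = -43037/12173 + 0 = -43037/12173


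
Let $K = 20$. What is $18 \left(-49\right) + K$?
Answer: $-862$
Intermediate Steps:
$18 \left(-49\right) + K = 18 \left(-49\right) + 20 = -882 + 20 = -862$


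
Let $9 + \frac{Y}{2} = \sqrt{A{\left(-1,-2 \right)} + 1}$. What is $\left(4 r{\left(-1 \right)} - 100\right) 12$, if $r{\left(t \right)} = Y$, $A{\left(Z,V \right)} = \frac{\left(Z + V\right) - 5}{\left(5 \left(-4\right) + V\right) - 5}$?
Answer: $-2064 + \frac{32 \sqrt{105}}{3} \approx -1954.7$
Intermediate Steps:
$A{\left(Z,V \right)} = \frac{-5 + V + Z}{-25 + V}$ ($A{\left(Z,V \right)} = \frac{\left(V + Z\right) - 5}{\left(-20 + V\right) - 5} = \frac{-5 + V + Z}{-25 + V}$)
$Y = -18 + \frac{2 \sqrt{105}}{9}$ ($Y = -18 + 2 \sqrt{\frac{-5 - 2 - 1}{-25 - 2} + 1} = -18 + 2 \sqrt{\frac{1}{-27} \left(-8\right) + 1} = -18 + 2 \sqrt{\left(- \frac{1}{27}\right) \left(-8\right) + 1} = -18 + 2 \sqrt{\frac{8}{27} + 1} = -18 + 2 \sqrt{\frac{35}{27}} = -18 + 2 \frac{\sqrt{105}}{9} = -18 + \frac{2 \sqrt{105}}{9} \approx -15.723$)
$r{\left(t \right)} = -18 + \frac{2 \sqrt{105}}{9}$
$\left(4 r{\left(-1 \right)} - 100\right) 12 = \left(4 \left(-18 + \frac{2 \sqrt{105}}{9}\right) - 100\right) 12 = \left(\left(-72 + \frac{8 \sqrt{105}}{9}\right) - 100\right) 12 = \left(-172 + \frac{8 \sqrt{105}}{9}\right) 12 = -2064 + \frac{32 \sqrt{105}}{3}$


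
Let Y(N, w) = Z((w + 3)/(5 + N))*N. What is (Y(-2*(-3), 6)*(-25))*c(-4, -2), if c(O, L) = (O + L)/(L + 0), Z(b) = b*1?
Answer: -4050/11 ≈ -368.18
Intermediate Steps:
Z(b) = b
Y(N, w) = N*(3 + w)/(5 + N) (Y(N, w) = ((w + 3)/(5 + N))*N = ((3 + w)/(5 + N))*N = N*(3 + w)/(5 + N))
c(O, L) = (L + O)/L
(Y(-2*(-3), 6)*(-25))*c(-4, -2) = (((-2*(-3))*(3 + 6)/(5 - 2*(-3)))*(-25))*((-2 - 4)/(-2)) = ((6*9/(5 + 6))*(-25))*(-½*(-6)) = ((6*9/11)*(-25))*3 = ((6*(1/11)*9)*(-25))*3 = ((54/11)*(-25))*3 = -1350/11*3 = -4050/11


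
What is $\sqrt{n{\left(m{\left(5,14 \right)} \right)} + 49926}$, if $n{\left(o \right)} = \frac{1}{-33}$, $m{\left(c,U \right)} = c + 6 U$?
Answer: $\frac{\sqrt{54369381}}{33} \approx 223.44$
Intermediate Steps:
$n{\left(o \right)} = - \frac{1}{33}$
$\sqrt{n{\left(m{\left(5,14 \right)} \right)} + 49926} = \sqrt{- \frac{1}{33} + 49926} = \sqrt{\frac{1647557}{33}} = \frac{\sqrt{54369381}}{33}$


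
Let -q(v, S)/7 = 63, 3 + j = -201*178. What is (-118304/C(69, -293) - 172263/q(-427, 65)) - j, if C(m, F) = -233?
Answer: 179472116/4893 ≈ 36679.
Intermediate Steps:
j = -35781 (j = -3 - 201*178 = -3 - 35778 = -35781)
q(v, S) = -441 (q(v, S) = -7*63 = -441)
(-118304/C(69, -293) - 172263/q(-427, 65)) - j = (-118304/(-233) - 172263/(-441)) - 1*(-35781) = (-118304*(-1/233) - 172263*(-1/441)) + 35781 = (118304/233 + 8203/21) + 35781 = 4395683/4893 + 35781 = 179472116/4893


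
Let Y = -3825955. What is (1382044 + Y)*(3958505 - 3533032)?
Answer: -1039818144903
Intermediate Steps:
(1382044 + Y)*(3958505 - 3533032) = (1382044 - 3825955)*(3958505 - 3533032) = -2443911*425473 = -1039818144903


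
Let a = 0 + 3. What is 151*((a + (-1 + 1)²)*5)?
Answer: 2265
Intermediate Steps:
a = 3
151*((a + (-1 + 1)²)*5) = 151*((3 + (-1 + 1)²)*5) = 151*((3 + 0²)*5) = 151*((3 + 0)*5) = 151*(3*5) = 151*15 = 2265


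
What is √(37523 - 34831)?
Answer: 2*√673 ≈ 51.884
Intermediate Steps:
√(37523 - 34831) = √2692 = 2*√673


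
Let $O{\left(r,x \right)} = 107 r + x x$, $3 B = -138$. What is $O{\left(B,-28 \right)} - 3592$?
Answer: $-7730$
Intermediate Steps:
$B = -46$ ($B = \frac{1}{3} \left(-138\right) = -46$)
$O{\left(r,x \right)} = x^{2} + 107 r$ ($O{\left(r,x \right)} = 107 r + x^{2} = x^{2} + 107 r$)
$O{\left(B,-28 \right)} - 3592 = \left(\left(-28\right)^{2} + 107 \left(-46\right)\right) - 3592 = \left(784 - 4922\right) - 3592 = -4138 - 3592 = -7730$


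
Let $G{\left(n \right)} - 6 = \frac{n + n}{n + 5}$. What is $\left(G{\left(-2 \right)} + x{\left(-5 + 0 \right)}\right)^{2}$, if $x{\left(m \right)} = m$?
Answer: $\frac{1}{9} \approx 0.11111$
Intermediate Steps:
$G{\left(n \right)} = 6 + \frac{2 n}{5 + n}$ ($G{\left(n \right)} = 6 + \frac{n + n}{n + 5} = 6 + \frac{2 n}{5 + n}$)
$\left(G{\left(-2 \right)} + x{\left(-5 + 0 \right)}\right)^{2} = \left(\frac{2 \left(15 + 4 \left(-2\right)\right)}{5 - 2} + \left(-5 + 0\right)\right)^{2} = \left(\frac{2 \left(15 - 8\right)}{3} - 5\right)^{2} = \left(2 \cdot \frac{1}{3} \cdot 7 - 5\right)^{2} = \left(\frac{14}{3} - 5\right)^{2} = \left(- \frac{1}{3}\right)^{2} = \frac{1}{9}$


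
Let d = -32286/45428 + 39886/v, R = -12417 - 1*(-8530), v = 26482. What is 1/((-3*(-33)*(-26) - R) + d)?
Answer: 300756074/395131961001 ≈ 0.00076115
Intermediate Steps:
R = -3887 (R = -12417 + 8530 = -3887)
d = 239235839/300756074 (d = -32286/45428 + 39886/26482 = -32286*1/45428 + 39886*(1/26482) = -16143/22714 + 19943/13241 = 239235839/300756074 ≈ 0.79545)
1/((-3*(-33)*(-26) - R) + d) = 1/((-3*(-33)*(-26) - 1*(-3887)) + 239235839/300756074) = 1/((99*(-26) + 3887) + 239235839/300756074) = 1/((-2574 + 3887) + 239235839/300756074) = 1/(1313 + 239235839/300756074) = 1/(395131961001/300756074) = 300756074/395131961001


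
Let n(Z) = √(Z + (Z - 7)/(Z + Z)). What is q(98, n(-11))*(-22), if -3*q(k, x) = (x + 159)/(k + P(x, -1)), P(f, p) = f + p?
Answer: 3734830/310833 - 5456*I*√77/310833 ≈ 12.016 - 0.15403*I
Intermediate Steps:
n(Z) = √(Z + (-7 + Z)/(2*Z)) (n(Z) = √(Z + (-7 + Z)/((2*Z))) = √(Z + (-7 + Z)*(1/(2*Z))) = √(Z + (-7 + Z)/(2*Z)))
q(k, x) = -(159 + x)/(3*(-1 + k + x)) (q(k, x) = -(x + 159)/(3*(k + (x - 1))) = -(159 + x)/(3*(k + (-1 + x))) = -(159 + x)/(3*(-1 + k + x)))
q(98, n(-11))*(-22) = ((-53 - √(2 - 14/(-11) + 4*(-11))/6)/(-1 + 98 + √(2 - 14/(-11) + 4*(-11))/2))*(-22) = ((-53 - √(2 - 14*(-1/11) - 44)/6)/(-1 + 98 + √(2 - 14*(-1/11) - 44)/2))*(-22) = ((-53 - √(2 + 14/11 - 44)/6)/(-1 + 98 + √(2 + 14/11 - 44)/2))*(-22) = ((-53 - √(-448/11)/6)/(-1 + 98 + √(-448/11)/2))*(-22) = ((-53 - 8*I*√77/11/6)/(-1 + 98 + (8*I*√77/11)/2))*(-22) = ((-53 - 4*I*√77/33)/(-1 + 98 + 4*I*√77/11))*(-22) = ((-53 - 4*I*√77/33)/(97 + 4*I*√77/11))*(-22) = -22*(-53 - 4*I*√77/33)/(97 + 4*I*√77/11)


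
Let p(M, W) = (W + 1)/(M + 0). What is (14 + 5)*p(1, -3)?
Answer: -38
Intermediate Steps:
p(M, W) = (1 + W)/M
(14 + 5)*p(1, -3) = (14 + 5)*((1 - 3)/1) = 19*(1*(-2)) = 19*(-2) = -38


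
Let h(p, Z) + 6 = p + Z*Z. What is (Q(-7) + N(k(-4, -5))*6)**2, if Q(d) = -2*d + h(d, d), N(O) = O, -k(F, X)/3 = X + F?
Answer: 44944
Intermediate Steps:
h(p, Z) = -6 + p + Z**2 (h(p, Z) = -6 + (p + Z*Z) = -6 + (p + Z**2) = -6 + p + Z**2)
k(F, X) = -3*F - 3*X (k(F, X) = -3*(X + F) = -3*(F + X) = -3*F - 3*X)
Q(d) = -6 + d**2 - d (Q(d) = -2*d + (-6 + d + d**2) = -6 + d**2 - d)
(Q(-7) + N(k(-4, -5))*6)**2 = ((-6 + (-7)**2 - 1*(-7)) + (-3*(-4) - 3*(-5))*6)**2 = ((-6 + 49 + 7) + (12 + 15)*6)**2 = (50 + 27*6)**2 = (50 + 162)**2 = 212**2 = 44944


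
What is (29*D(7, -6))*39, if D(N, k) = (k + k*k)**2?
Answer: 1017900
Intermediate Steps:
D(N, k) = (k + k**2)**2
(29*D(7, -6))*39 = (29*((-6)**2*(1 - 6)**2))*39 = (29*(36*(-5)**2))*39 = (29*(36*25))*39 = (29*900)*39 = 26100*39 = 1017900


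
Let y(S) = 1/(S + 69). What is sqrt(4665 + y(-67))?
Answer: sqrt(18662)/2 ≈ 68.304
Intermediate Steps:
y(S) = 1/(69 + S)
sqrt(4665 + y(-67)) = sqrt(4665 + 1/(69 - 67)) = sqrt(4665 + 1/2) = sqrt(9331/2) = sqrt(18662)/2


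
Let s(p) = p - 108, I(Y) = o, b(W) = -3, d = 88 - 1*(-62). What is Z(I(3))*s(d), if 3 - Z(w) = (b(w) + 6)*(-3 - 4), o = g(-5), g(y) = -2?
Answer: 1008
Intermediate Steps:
d = 150 (d = 88 + 62 = 150)
o = -2
I(Y) = -2
s(p) = -108 + p
Z(w) = 24 (Z(w) = 3 - (-3 + 6)*(-3 - 4) = 3 - 3*(-7) = 3 - 1*(-21) = 3 + 21 = 24)
Z(I(3))*s(d) = 24*(-108 + 150) = 24*42 = 1008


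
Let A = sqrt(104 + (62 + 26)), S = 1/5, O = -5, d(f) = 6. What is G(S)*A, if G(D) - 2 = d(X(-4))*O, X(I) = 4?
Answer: -224*sqrt(3) ≈ -387.98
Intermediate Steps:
S = 1/5 (S = 1*(1/5) = 1/5 ≈ 0.20000)
A = 8*sqrt(3) (A = sqrt(104 + 88) = sqrt(192) = 8*sqrt(3) ≈ 13.856)
G(D) = -28 (G(D) = 2 + 6*(-5) = 2 - 30 = -28)
G(S)*A = -224*sqrt(3)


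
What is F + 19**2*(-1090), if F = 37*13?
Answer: -393009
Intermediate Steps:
F = 481
F + 19**2*(-1090) = 481 + 19**2*(-1090) = 481 + 361*(-1090) = 481 - 393490 = -393009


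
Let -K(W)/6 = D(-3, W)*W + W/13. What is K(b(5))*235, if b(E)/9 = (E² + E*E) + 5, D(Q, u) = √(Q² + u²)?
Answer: -697950/13 - 2093850*√27226 ≈ -3.4555e+8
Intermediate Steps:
b(E) = 45 + 18*E² (b(E) = 9*((E² + E*E) + 5) = 9*((E² + E²) + 5) = 9*(2*E² + 5) = 9*(5 + 2*E²) = 45 + 18*E²)
K(W) = -6*W/13 - 6*W*√(9 + W²) (K(W) = -6*(√((-3)² + W²)*W + W/13) = -6*(√(9 + W²)*W + W*(1/13)) = -6*(W*√(9 + W²) + W/13) = -6*(W/13 + W*√(9 + W²)) = -6*W/13 - 6*W*√(9 + W²))
K(b(5))*235 = -6*(45 + 18*5²)*(1 + 13*√(9 + (45 + 18*5²)²))/13*235 = -6*(45 + 18*25)*(1 + 13*√(9 + (45 + 18*25)²))/13*235 = -6*(45 + 450)*(1 + 13*√(9 + (45 + 450)²))/13*235 = -6/13*495*(1 + 13*√(9 + 495²))*235 = -6/13*495*(1 + 13*√(9 + 245025))*235 = -6/13*495*(1 + 13*√245034)*235 = -6/13*495*(1 + 13*(3*√27226))*235 = -6/13*495*(1 + 39*√27226)*235 = (-2970/13 - 8910*√27226)*235 = -697950/13 - 2093850*√27226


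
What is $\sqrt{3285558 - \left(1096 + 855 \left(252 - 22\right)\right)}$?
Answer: $2 \sqrt{771953} \approx 1757.2$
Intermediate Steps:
$\sqrt{3285558 - \left(1096 + 855 \left(252 - 22\right)\right)} = \sqrt{3285558 - 197746} = \sqrt{3087812} = 2 \sqrt{771953}$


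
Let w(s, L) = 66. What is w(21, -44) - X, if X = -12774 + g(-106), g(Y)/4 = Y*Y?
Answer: -32104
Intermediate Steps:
g(Y) = 4*Y² (g(Y) = 4*(Y*Y) = 4*Y²)
X = 32170 (X = -12774 + 4*(-106)² = -12774 + 4*11236 = -12774 + 44944 = 32170)
w(21, -44) - X = 66 - 1*32170 = 66 - 32170 = -32104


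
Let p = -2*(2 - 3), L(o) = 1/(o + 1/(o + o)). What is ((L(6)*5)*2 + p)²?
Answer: 70756/5329 ≈ 13.278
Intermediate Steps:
L(o) = 1/(o + 1/(2*o))
p = 2 (p = -(-2) = -2*(-1) = 2)
((L(6)*5)*2 + p)² = (((2*6/(1 + 2*6²))*5)*2 + 2)² = (((2*6/(1 + 2*36))*5)*2 + 2)² = (((2*6/(1 + 72))*5)*2 + 2)² = (((2*6/73)*5)*2 + 2)² = (((2*6*(1/73))*5)*2 + 2)² = (((12/73)*5)*2 + 2)² = ((60/73)*2 + 2)² = (120/73 + 2)² = (266/73)² = 70756/5329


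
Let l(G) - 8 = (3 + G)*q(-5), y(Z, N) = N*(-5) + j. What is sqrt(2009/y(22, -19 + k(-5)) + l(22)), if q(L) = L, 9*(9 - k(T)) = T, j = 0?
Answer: 6*I*sqrt(14943)/85 ≈ 8.6288*I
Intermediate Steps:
k(T) = 9 - T/9
y(Z, N) = -5*N (y(Z, N) = N*(-5) + 0 = -5*N + 0 = -5*N)
l(G) = -7 - 5*G (l(G) = 8 + (3 + G)*(-5) = 8 + (-15 - 5*G) = -7 - 5*G)
sqrt(2009/y(22, -19 + k(-5)) + l(22)) = sqrt(2009/((-5*(-19 + (9 - 1/9*(-5))))) + (-7 - 5*22)) = sqrt(2009/((-5*(-19 + (9 + 5/9)))) + (-7 - 110)) = sqrt(2009/((-5*(-19 + 86/9))) - 117) = sqrt(2009/((-5*(-85/9))) - 117) = sqrt(2009/(425/9) - 117) = sqrt(2009*(9/425) - 117) = sqrt(18081/425 - 117) = sqrt(-31644/425) = 6*I*sqrt(14943)/85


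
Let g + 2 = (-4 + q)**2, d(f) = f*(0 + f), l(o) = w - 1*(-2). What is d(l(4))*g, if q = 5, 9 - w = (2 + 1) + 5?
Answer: -9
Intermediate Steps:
w = 1 (w = 9 - ((2 + 1) + 5) = 9 - (3 + 5) = 9 - 1*8 = 9 - 8 = 1)
l(o) = 3 (l(o) = 1 - 1*(-2) = 1 + 2 = 3)
d(f) = f**2 (d(f) = f*f = f**2)
g = -1 (g = -2 + (-4 + 5)**2 = -2 + 1**2 = -2 + 1 = -1)
d(l(4))*g = 3**2*(-1) = 9*(-1) = -9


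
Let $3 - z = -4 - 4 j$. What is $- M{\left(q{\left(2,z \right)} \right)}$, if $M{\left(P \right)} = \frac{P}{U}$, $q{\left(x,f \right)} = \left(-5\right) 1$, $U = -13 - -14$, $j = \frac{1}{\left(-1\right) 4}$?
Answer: $5$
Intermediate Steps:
$j = - \frac{1}{4}$ ($j = \left(-1\right) \frac{1}{4} = - \frac{1}{4} \approx -0.25$)
$z = 6$ ($z = 3 - \left(-4 - -1\right) = 3 - \left(-4 + 1\right) = 3 - -3 = 3 + 3 = 6$)
$U = 1$ ($U = -13 + 14 = 1$)
$q{\left(x,f \right)} = -5$
$M{\left(P \right)} = P$ ($M{\left(P \right)} = \frac{P}{1} = P 1 = P$)
$- M{\left(q{\left(2,z \right)} \right)} = \left(-1\right) \left(-5\right) = 5$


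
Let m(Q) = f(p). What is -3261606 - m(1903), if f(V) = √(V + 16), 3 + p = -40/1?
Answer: -3261606 - 3*I*√3 ≈ -3.2616e+6 - 5.1962*I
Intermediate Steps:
p = -43 (p = -3 - 40/1 = -3 - 40*1 = -3 - 40 = -43)
f(V) = √(16 + V)
m(Q) = 3*I*√3 (m(Q) = √(16 - 43) = √(-27) = 3*I*√3)
-3261606 - m(1903) = -3261606 - 3*I*√3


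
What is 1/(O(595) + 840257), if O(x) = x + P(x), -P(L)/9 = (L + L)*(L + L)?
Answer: -1/11904048 ≈ -8.4005e-8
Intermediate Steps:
P(L) = -36*L² (P(L) = -9*(L + L)*(L + L) = -9*2*L*2*L = -36*L²)
O(x) = x - 36*x²
1/(O(595) + 840257) = 1/(595*(1 - 36*595) + 840257) = 1/(595*(1 - 21420) + 840257) = 1/(595*(-21419) + 840257) = 1/(-12744305 + 840257) = 1/(-11904048) = -1/11904048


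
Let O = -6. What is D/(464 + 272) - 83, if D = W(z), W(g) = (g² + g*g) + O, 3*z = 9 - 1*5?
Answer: -274907/3312 ≈ -83.003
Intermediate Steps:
z = 4/3 (z = (9 - 1*5)/3 = (9 - 5)/3 = (⅓)*4 = 4/3 ≈ 1.3333)
W(g) = -6 + 2*g² (W(g) = (g² + g*g) - 6 = (g² + g²) - 6 = 2*g² - 6 = -6 + 2*g²)
D = -22/9 (D = -6 + 2*(4/3)² = -6 + 2*(16/9) = -6 + 32/9 = -22/9 ≈ -2.4444)
D/(464 + 272) - 83 = -22/(9*(464 + 272)) - 83 = -22/9/736 - 83 = -22/9*1/736 - 83 = -11/3312 - 83 = -274907/3312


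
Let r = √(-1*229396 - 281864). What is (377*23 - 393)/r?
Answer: -4139*I*√127815/127815 ≈ -11.577*I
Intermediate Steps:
r = 2*I*√127815 (r = √(-229396 - 281864) = √(-511260) = 2*I*√127815 ≈ 715.02*I)
(377*23 - 393)/r = (377*23 - 393)/((2*I*√127815)) = (8671 - 393)*(-I*√127815/255630) = 8278*(-I*√127815/255630) = -4139*I*√127815/127815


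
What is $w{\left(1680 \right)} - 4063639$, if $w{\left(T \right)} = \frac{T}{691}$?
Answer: $- \frac{2807972869}{691} \approx -4.0636 \cdot 10^{6}$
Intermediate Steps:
$w{\left(T \right)} = \frac{T}{691}$ ($w{\left(T \right)} = T \frac{1}{691} = \frac{T}{691}$)
$w{\left(1680 \right)} - 4063639 = \frac{1}{691} \cdot 1680 - 4063639 = \frac{1680}{691} - 4063639 = - \frac{2807972869}{691}$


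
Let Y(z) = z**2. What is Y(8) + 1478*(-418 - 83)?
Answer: -740414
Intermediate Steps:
Y(8) + 1478*(-418 - 83) = 8**2 + 1478*(-418 - 83) = 64 + 1478*(-501) = 64 - 740478 = -740414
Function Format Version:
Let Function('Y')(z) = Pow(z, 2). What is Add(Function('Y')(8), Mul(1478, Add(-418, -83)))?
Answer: -740414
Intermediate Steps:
Add(Function('Y')(8), Mul(1478, Add(-418, -83))) = Add(Pow(8, 2), Mul(1478, Add(-418, -83))) = Add(64, Mul(1478, -501)) = Add(64, -740478) = -740414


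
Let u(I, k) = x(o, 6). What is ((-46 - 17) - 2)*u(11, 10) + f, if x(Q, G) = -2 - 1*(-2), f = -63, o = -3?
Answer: -63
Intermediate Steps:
x(Q, G) = 0 (x(Q, G) = -2 + 2 = 0)
u(I, k) = 0
((-46 - 17) - 2)*u(11, 10) + f = ((-46 - 17) - 2)*0 - 63 = (-63 - 2)*0 - 63 = -65*0 - 63 = 0 - 63 = -63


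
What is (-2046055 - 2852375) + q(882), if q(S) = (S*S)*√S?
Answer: -4898430 + 16336404*√2 ≈ 1.8205e+7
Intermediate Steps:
q(S) = S^(5/2) (q(S) = S²*√S = S^(5/2))
(-2046055 - 2852375) + q(882) = (-2046055 - 2852375) + 882^(5/2) = -4898430 + 16336404*√2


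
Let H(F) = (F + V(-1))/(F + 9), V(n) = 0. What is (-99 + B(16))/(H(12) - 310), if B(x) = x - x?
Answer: 231/722 ≈ 0.31994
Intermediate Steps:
B(x) = 0
H(F) = F/(9 + F) (H(F) = (F + 0)/(F + 9) = F/(9 + F))
(-99 + B(16))/(H(12) - 310) = (-99 + 0)/(12/(9 + 12) - 310) = -99/(12/21 - 310) = -99/(12*(1/21) - 310) = -99/(4/7 - 310) = -99/(-2166/7) = -99*(-7/2166) = 231/722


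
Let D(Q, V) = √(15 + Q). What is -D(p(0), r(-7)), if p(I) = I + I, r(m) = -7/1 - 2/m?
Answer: -√15 ≈ -3.8730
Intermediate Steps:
r(m) = -7 - 2/m (r(m) = -7*1 - 2/m = -7 - 2/m)
p(I) = 2*I
-D(p(0), r(-7)) = -√(15 + 2*0) = -√(15 + 0) = -√15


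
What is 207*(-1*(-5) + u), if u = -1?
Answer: 828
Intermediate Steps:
207*(-1*(-5) + u) = 207*(-1*(-5) - 1) = 207*(5 - 1) = 207*4 = 828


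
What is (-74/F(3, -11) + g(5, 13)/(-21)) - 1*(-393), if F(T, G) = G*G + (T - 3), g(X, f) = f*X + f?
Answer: 329207/847 ≈ 388.67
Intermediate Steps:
g(X, f) = f + X*f (g(X, f) = X*f + f = f + X*f)
F(T, G) = -3 + T + G**2 (F(T, G) = G**2 + (-3 + T) = -3 + T + G**2)
(-74/F(3, -11) + g(5, 13)/(-21)) - 1*(-393) = (-74/(-3 + 3 + (-11)**2) + (13*(1 + 5))/(-21)) - 1*(-393) = (-74/(-3 + 3 + 121) + (13*6)*(-1/21)) + 393 = (-74/121 + 78*(-1/21)) + 393 = (-74*1/121 - 26/7) + 393 = (-74/121 - 26/7) + 393 = -3664/847 + 393 = 329207/847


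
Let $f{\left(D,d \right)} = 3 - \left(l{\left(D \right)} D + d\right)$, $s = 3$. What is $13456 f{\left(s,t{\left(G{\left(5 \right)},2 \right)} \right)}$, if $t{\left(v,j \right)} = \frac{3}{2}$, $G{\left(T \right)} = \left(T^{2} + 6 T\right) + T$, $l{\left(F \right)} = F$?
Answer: $-100920$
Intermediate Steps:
$G{\left(T \right)} = T^{2} + 7 T$
$t{\left(v,j \right)} = \frac{3}{2}$ ($t{\left(v,j \right)} = 3 \cdot \frac{1}{2} = \frac{3}{2}$)
$f{\left(D,d \right)} = 3 - d - D^{2}$ ($f{\left(D,d \right)} = 3 - \left(D D + d\right) = 3 - \left(D^{2} + d\right) = 3 - \left(d + D^{2}\right) = 3 - d - D^{2}$)
$13456 f{\left(s,t{\left(G{\left(5 \right)},2 \right)} \right)} = 13456 \left(3 - \frac{3}{2} - 3^{2}\right) = 13456 \left(3 - \frac{3}{2} - 9\right) = 13456 \left(- \frac{15}{2}\right) = -100920$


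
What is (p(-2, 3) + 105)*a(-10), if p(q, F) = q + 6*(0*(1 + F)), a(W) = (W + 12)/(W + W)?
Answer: -103/10 ≈ -10.300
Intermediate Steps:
a(W) = (12 + W)/(2*W) (a(W) = (12 + W)/((2*W)) = (12 + W)*(1/(2*W)) = (12 + W)/(2*W))
p(q, F) = q (p(q, F) = q + 6*0 = q + 0 = q)
(p(-2, 3) + 105)*a(-10) = (-2 + 105)*((½)*(12 - 10)/(-10)) = 103*((½)*(-⅒)*2) = 103*(-⅒) = -103/10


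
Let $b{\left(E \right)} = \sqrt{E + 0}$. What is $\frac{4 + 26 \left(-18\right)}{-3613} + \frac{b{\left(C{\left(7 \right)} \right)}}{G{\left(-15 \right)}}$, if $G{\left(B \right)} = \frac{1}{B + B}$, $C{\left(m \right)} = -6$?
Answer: $\frac{464}{3613} - 30 i \sqrt{6} \approx 0.12843 - 73.485 i$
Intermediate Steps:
$b{\left(E \right)} = \sqrt{E}$
$G{\left(B \right)} = \frac{1}{2 B}$
$\frac{4 + 26 \left(-18\right)}{-3613} + \frac{b{\left(C{\left(7 \right)} \right)}}{G{\left(-15 \right)}} = \frac{4 + 26 \left(-18\right)}{-3613} + \frac{\sqrt{-6}}{\frac{1}{2} \frac{1}{-15}} = \left(4 - 468\right) \left(- \frac{1}{3613}\right) + \frac{i \sqrt{6}}{\frac{1}{2} \left(- \frac{1}{15}\right)} = \left(-464\right) \left(- \frac{1}{3613}\right) + \frac{i \sqrt{6}}{- \frac{1}{30}} = \frac{464}{3613} + i \sqrt{6} \left(-30\right) = \frac{464}{3613} - 30 i \sqrt{6}$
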